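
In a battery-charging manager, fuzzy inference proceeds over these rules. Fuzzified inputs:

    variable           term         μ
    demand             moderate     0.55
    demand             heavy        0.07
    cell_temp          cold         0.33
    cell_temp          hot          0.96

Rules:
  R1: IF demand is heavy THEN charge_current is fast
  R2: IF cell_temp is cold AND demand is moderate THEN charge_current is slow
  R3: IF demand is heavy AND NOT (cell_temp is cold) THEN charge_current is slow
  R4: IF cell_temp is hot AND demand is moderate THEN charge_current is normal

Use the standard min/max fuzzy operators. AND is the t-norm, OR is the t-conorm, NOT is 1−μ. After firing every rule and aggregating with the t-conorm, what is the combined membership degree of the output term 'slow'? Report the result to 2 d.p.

R1: heavy=0.07 → w = 0.07
R2: cold=0.33, moderate=0.55; AND[min(a, b)] → w = 0.33
R3: heavy=0.07, ¬cold=1−0.33=0.67; AND[min(a, b)] → w = 0.07
R4: hot=0.96, moderate=0.55; AND[min(a, b)] → w = 0.55
Rules with consequent 'slow': {R2, R3} → strengths 0.33, 0.07
Aggregate via t-conorm [max(a, b)]: 0.33

0.33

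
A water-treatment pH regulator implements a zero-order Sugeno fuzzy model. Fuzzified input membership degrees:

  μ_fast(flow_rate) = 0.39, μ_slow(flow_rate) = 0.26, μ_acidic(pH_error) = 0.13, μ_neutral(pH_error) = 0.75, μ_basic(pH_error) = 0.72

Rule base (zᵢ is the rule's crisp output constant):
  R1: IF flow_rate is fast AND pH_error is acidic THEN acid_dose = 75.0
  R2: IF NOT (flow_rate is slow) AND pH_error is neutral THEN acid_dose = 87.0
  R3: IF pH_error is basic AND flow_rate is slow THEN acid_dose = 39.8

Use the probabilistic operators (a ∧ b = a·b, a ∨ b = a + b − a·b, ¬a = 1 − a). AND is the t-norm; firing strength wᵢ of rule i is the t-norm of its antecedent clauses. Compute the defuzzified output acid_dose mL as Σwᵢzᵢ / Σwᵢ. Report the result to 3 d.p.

R1 (z=75.0): fast=0.39, acidic=0.13; AND[a·b] → w = 0.0507
R2 (z=87.0): ¬slow=1−0.26=0.74, neutral=0.75; AND[a·b] → w = 0.5550
R3 (z=39.8): basic=0.72, slow=0.26; AND[a·b] → w = 0.1872
Weighted average = (0.0507·75.0 + 0.5550·87.0 + 0.1872·39.8) / (0.0507 + 0.5550 + 0.1872)
  = 59.5381 / 0.7929 = 75.089

75.089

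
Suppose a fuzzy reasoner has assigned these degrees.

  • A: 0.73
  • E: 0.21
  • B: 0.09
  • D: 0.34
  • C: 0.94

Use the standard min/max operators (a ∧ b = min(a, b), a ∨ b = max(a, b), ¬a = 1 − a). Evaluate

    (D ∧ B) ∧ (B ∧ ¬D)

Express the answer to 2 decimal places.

0.09

D ∧ B = min(a, b) on (0.34, 0.09) = 0.09
¬D = 1 − 0.34 = 0.66
B ∧ ¬D = min(a, b) on (0.09, 0.66) = 0.09
(D ∧ B) ∧ (B ∧ ¬D) = min(a, b) on (0.09, 0.09) = 0.09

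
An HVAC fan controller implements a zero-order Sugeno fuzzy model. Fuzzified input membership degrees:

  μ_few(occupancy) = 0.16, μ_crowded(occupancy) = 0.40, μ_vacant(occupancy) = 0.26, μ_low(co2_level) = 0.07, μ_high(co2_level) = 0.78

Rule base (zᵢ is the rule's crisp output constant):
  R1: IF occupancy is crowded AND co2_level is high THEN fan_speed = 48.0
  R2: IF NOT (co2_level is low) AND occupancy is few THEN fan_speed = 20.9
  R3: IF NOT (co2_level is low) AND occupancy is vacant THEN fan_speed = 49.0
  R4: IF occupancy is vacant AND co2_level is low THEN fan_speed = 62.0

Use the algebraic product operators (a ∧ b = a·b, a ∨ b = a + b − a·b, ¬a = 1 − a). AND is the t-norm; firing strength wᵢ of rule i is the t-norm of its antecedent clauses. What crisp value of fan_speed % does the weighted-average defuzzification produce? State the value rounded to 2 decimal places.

R1 (z=48.0): crowded=0.40, high=0.78; AND[a·b] → w = 0.3120
R2 (z=20.9): ¬low=1−0.07=0.93, few=0.16; AND[a·b] → w = 0.1488
R3 (z=49.0): ¬low=1−0.07=0.93, vacant=0.26; AND[a·b] → w = 0.2418
R4 (z=62.0): vacant=0.26, low=0.07; AND[a·b] → w = 0.0182
Weighted average = (0.3120·48.0 + 0.1488·20.9 + 0.2418·49.0 + 0.0182·62.0) / (0.3120 + 0.1488 + 0.2418 + 0.0182)
  = 31.0625 / 0.7208 = 43.09

43.09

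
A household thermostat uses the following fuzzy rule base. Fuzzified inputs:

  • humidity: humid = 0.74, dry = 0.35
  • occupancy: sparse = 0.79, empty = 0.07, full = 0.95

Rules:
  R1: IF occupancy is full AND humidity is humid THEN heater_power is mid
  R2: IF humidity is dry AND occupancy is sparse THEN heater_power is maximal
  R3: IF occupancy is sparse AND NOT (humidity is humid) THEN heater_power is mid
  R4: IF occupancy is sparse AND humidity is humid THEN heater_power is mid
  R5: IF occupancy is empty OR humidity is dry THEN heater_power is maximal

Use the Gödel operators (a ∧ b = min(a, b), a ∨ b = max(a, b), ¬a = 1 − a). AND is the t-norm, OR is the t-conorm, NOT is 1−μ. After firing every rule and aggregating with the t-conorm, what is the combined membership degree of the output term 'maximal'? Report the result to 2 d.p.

0.35

R1: full=0.95, humid=0.74; AND[min(a, b)] → w = 0.74
R2: dry=0.35, sparse=0.79; AND[min(a, b)] → w = 0.35
R3: sparse=0.79, ¬humid=1−0.74=0.26; AND[min(a, b)] → w = 0.26
R4: sparse=0.79, humid=0.74; AND[min(a, b)] → w = 0.74
R5: empty=0.07, dry=0.35; OR[max(a, b)] → w = 0.35
Rules with consequent 'maximal': {R2, R5} → strengths 0.35, 0.35
Aggregate via t-conorm [max(a, b)]: 0.35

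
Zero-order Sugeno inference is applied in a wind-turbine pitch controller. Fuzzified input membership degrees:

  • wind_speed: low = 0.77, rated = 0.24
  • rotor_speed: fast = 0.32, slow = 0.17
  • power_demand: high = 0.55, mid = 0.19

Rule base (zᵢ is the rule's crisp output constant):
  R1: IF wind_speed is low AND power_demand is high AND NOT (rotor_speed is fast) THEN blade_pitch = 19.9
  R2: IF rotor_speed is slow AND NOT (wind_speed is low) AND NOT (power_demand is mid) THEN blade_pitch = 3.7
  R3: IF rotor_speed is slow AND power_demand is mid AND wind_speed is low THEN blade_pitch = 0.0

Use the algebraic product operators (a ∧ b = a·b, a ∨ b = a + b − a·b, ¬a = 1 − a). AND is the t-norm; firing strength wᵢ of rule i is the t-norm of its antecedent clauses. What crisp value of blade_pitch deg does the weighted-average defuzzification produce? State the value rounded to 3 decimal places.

R1 (z=19.9): low=0.77, high=0.55, ¬fast=1−0.32=0.68; AND[a·b] → w = 0.2880
R2 (z=3.7): slow=0.17, ¬low=1−0.77=0.23, ¬mid=1−0.19=0.81; AND[a·b] → w = 0.0317
R3 (z=0.0): slow=0.17, mid=0.19, low=0.77; AND[a·b] → w = 0.0249
Weighted average = (0.2880·19.9 + 0.0317·3.7 + 0.0249·0.0) / (0.2880 + 0.0317 + 0.0249)
  = 5.8480 / 0.3445 = 16.974

16.974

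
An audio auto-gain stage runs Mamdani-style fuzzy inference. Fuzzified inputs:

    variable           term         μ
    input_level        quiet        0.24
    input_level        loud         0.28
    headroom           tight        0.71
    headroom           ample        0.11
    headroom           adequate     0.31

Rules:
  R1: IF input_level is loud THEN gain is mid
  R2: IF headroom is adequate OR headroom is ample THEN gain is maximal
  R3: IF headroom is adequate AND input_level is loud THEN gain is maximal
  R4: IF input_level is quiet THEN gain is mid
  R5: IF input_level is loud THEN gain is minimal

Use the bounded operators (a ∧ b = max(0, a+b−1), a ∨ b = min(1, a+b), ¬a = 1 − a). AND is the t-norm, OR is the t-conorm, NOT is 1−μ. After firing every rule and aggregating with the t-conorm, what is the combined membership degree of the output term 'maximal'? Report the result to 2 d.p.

0.42

R1: loud=0.28 → w = 0.28
R2: adequate=0.31, ample=0.11; OR[min(1, a+b)] → w = 0.42
R3: adequate=0.31, loud=0.28; AND[max(0, a+b−1)] → w = 0.00
R4: quiet=0.24 → w = 0.24
R5: loud=0.28 → w = 0.28
Rules with consequent 'maximal': {R2, R3} → strengths 0.42, 0.00
Aggregate via t-conorm [min(1, a+b)]: 0.42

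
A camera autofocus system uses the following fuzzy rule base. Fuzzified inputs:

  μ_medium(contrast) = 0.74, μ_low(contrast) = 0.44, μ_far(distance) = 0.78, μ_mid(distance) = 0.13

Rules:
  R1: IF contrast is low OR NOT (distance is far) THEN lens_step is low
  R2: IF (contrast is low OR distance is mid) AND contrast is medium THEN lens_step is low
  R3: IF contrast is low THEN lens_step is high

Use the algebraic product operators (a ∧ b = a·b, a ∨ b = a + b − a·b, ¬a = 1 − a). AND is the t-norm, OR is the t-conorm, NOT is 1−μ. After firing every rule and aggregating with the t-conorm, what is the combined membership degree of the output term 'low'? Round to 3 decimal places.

R1: low=0.44, ¬far=1−0.78=0.22; OR[a + b − a·b] → w = 0.5632
R2: (low=0.44 OR mid=0.13) = 0.5128; AND[a·b] with medium=0.74 → w = 0.3795
R3: low=0.44 → w = 0.4400
Rules with consequent 'low': {R1, R2} → strengths 0.5632, 0.3795
Aggregate via t-conorm [a + b − a·b]: 0.7290

0.729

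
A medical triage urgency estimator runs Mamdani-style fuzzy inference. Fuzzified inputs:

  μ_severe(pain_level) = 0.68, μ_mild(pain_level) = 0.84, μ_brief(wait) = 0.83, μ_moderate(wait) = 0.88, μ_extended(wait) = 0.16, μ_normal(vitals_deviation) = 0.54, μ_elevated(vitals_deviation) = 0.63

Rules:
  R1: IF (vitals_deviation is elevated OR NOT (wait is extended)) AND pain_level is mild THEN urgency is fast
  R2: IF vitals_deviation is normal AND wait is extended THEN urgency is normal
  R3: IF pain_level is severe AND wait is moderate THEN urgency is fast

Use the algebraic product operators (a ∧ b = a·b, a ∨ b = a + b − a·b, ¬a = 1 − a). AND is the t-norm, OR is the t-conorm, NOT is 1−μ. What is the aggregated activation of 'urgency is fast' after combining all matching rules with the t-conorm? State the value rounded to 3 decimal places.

0.916

R1: (elevated=0.63 OR ¬extended=1−0.16=0.84) = 0.9408; AND[a·b] with mild=0.84 → w = 0.7903
R2: normal=0.54, extended=0.16; AND[a·b] → w = 0.0864
R3: severe=0.68, moderate=0.88; AND[a·b] → w = 0.5984
Rules with consequent 'fast': {R1, R3} → strengths 0.7903, 0.5984
Aggregate via t-conorm [a + b − a·b]: 0.9158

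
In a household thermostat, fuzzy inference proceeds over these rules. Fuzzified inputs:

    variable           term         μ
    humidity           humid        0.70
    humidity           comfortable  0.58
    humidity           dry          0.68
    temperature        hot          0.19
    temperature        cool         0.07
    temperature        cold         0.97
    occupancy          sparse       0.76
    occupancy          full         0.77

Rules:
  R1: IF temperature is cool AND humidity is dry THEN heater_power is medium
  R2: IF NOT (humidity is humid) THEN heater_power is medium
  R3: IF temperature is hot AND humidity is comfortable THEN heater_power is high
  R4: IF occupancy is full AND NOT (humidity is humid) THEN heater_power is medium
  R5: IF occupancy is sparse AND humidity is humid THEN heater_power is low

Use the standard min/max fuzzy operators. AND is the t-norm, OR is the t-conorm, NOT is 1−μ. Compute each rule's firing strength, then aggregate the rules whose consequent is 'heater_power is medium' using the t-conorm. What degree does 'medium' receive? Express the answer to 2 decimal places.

0.30

R1: cool=0.07, dry=0.68; AND[min(a, b)] → w = 0.07
R2: ¬humid=1−0.70=0.30 → w = 0.30
R3: hot=0.19, comfortable=0.58; AND[min(a, b)] → w = 0.19
R4: full=0.77, ¬humid=1−0.70=0.30; AND[min(a, b)] → w = 0.30
R5: sparse=0.76, humid=0.70; AND[min(a, b)] → w = 0.70
Rules with consequent 'medium': {R1, R2, R4} → strengths 0.07, 0.30, 0.30
Aggregate via t-conorm [max(a, b)]: 0.30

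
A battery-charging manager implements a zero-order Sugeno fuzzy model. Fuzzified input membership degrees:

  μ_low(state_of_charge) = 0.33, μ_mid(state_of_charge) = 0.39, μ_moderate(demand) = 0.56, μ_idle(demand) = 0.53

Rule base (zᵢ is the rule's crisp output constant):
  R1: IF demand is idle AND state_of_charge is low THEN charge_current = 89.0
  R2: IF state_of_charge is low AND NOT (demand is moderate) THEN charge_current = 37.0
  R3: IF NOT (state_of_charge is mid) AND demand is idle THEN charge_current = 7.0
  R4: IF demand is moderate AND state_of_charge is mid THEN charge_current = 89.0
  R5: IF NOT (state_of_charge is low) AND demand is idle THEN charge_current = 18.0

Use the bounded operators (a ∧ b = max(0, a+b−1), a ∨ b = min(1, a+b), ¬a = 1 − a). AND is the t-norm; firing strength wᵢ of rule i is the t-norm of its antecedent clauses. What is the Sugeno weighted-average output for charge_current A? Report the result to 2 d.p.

R1 (z=89.0): idle=0.53, low=0.33; AND[max(0, a+b−1)] → w = 0.00
R2 (z=37.0): low=0.33, ¬moderate=1−0.56=0.44; AND[max(0, a+b−1)] → w = 0.00
R3 (z=7.0): ¬mid=1−0.39=0.61, idle=0.53; AND[max(0, a+b−1)] → w = 0.14
R4 (z=89.0): moderate=0.56, mid=0.39; AND[max(0, a+b−1)] → w = 0.00
R5 (z=18.0): ¬low=1−0.33=0.67, idle=0.53; AND[max(0, a+b−1)] → w = 0.20
Weighted average = (0.00·89.0 + 0.00·37.0 + 0.14·7.0 + 0.00·89.0 + 0.20·18.0) / (0.00 + 0.00 + 0.14 + 0.00 + 0.20)
  = 4.5800 / 0.3400 = 13.47

13.47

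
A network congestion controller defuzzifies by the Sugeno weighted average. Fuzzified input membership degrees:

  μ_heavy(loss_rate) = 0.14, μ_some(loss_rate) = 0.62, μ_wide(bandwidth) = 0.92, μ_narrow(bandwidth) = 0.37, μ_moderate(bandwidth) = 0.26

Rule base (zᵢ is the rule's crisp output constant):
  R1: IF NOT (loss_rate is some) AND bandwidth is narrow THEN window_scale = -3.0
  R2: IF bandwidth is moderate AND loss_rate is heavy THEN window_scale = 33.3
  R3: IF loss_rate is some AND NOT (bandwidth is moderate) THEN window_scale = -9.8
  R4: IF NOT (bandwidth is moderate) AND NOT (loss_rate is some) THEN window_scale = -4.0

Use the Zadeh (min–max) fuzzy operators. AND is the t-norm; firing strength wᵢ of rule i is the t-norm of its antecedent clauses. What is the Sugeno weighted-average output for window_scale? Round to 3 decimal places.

R1 (z=-3.0): ¬some=1−0.62=0.38, narrow=0.37; AND[min(a, b)] → w = 0.37
R2 (z=33.3): moderate=0.26, heavy=0.14; AND[min(a, b)] → w = 0.14
R3 (z=-9.8): some=0.62, ¬moderate=1−0.26=0.74; AND[min(a, b)] → w = 0.62
R4 (z=-4.0): ¬moderate=1−0.26=0.74, ¬some=1−0.62=0.38; AND[min(a, b)] → w = 0.38
Weighted average = (0.37·-3.0 + 0.14·33.3 + 0.62·-9.8 + 0.38·-4.0) / (0.37 + 0.14 + 0.62 + 0.38)
  = -4.0440 / 1.5100 = -2.678

-2.678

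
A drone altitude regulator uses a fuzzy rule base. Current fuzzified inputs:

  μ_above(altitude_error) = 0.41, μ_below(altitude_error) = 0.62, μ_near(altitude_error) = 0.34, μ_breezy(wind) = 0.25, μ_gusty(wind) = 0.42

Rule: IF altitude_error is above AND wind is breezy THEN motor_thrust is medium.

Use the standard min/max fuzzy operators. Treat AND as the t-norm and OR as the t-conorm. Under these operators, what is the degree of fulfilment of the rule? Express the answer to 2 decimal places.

firing strength: above=0.41, breezy=0.25; AND[min(a, b)] → w = 0.25

0.25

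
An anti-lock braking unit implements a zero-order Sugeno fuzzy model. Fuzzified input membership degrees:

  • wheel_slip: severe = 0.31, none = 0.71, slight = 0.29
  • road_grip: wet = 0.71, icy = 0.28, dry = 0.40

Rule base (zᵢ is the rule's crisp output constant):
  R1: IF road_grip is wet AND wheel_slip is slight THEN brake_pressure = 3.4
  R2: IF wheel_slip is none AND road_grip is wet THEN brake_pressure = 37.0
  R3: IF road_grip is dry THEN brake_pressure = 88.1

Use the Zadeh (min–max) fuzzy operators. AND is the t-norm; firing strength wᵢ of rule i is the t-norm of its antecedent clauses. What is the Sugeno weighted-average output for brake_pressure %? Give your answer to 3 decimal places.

44.640

R1 (z=3.4): wet=0.71, slight=0.29; AND[min(a, b)] → w = 0.29
R2 (z=37.0): none=0.71, wet=0.71; AND[min(a, b)] → w = 0.71
R3 (z=88.1): dry=0.40 → w = 0.40
Weighted average = (0.29·3.4 + 0.71·37.0 + 0.40·88.1) / (0.29 + 0.71 + 0.40)
  = 62.4960 / 1.4000 = 44.640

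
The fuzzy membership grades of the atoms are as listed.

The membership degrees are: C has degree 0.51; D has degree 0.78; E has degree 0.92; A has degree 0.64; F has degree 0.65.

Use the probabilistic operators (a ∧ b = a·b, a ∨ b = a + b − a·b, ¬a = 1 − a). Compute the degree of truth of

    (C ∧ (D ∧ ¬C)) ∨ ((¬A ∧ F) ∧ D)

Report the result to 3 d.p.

0.342

¬C = 1 − 0.5100 = 0.4900
D ∧ ¬C = a·b on (0.7800, 0.4900) = 0.3822
C ∧ (D ∧ ¬C) = a·b on (0.5100, 0.3822) = 0.1949
¬A = 1 − 0.6400 = 0.3600
¬A ∧ F = a·b on (0.3600, 0.6500) = 0.2340
(¬A ∧ F) ∧ D = a·b on (0.2340, 0.7800) = 0.1825
(C ∧ (D ∧ ¬C)) ∨ ((¬A ∧ F) ∧ D) = a + b − a·b on (0.1949, 0.1825) = 0.3419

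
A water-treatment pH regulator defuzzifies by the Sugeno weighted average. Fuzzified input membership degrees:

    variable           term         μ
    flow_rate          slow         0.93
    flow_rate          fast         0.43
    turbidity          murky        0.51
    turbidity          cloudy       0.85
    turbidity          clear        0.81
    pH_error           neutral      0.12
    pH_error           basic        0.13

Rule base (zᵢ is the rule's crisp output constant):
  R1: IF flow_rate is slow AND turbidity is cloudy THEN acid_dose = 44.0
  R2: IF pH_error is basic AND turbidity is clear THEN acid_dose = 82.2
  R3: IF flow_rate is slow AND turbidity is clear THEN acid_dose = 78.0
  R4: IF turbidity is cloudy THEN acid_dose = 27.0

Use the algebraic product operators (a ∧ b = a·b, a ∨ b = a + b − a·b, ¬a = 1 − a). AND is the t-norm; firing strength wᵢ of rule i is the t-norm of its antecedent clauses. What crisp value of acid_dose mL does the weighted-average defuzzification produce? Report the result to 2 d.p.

50.08

R1 (z=44.0): slow=0.93, cloudy=0.85; AND[a·b] → w = 0.7905
R2 (z=82.2): basic=0.13, clear=0.81; AND[a·b] → w = 0.1053
R3 (z=78.0): slow=0.93, clear=0.81; AND[a·b] → w = 0.7533
R4 (z=27.0): cloudy=0.85 → w = 0.8500
Weighted average = (0.7905·44.0 + 0.1053·82.2 + 0.7533·78.0 + 0.8500·27.0) / (0.7905 + 0.1053 + 0.7533 + 0.8500)
  = 125.1451 / 2.4991 = 50.08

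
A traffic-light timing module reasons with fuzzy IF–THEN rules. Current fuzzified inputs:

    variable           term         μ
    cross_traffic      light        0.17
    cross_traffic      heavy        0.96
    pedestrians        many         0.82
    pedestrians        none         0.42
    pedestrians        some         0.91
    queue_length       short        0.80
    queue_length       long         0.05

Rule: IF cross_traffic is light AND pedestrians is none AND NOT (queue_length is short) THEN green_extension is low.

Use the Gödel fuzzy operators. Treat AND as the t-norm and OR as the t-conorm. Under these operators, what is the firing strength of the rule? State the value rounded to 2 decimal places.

0.17

firing strength: light=0.17, none=0.42, ¬short=1−0.80=0.20; AND[min(a, b)] → w = 0.17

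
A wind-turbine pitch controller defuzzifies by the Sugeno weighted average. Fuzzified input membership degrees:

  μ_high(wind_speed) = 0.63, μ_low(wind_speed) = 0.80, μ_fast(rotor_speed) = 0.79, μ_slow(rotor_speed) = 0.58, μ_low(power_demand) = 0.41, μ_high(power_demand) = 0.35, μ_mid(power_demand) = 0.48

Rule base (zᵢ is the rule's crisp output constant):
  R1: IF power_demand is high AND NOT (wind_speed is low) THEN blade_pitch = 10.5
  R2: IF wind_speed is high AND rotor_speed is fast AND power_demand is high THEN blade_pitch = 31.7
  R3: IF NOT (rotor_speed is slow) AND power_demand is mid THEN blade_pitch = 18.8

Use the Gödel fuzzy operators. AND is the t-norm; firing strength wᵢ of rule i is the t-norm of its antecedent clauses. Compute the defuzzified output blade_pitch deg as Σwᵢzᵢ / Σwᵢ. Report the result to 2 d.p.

R1 (z=10.5): high=0.35, ¬low=1−0.80=0.20; AND[min(a, b)] → w = 0.20
R2 (z=31.7): high=0.63, fast=0.79, high=0.35; AND[min(a, b)] → w = 0.35
R3 (z=18.8): ¬slow=1−0.58=0.42, mid=0.48; AND[min(a, b)] → w = 0.42
Weighted average = (0.20·10.5 + 0.35·31.7 + 0.42·18.8) / (0.20 + 0.35 + 0.42)
  = 21.0910 / 0.9700 = 21.74

21.74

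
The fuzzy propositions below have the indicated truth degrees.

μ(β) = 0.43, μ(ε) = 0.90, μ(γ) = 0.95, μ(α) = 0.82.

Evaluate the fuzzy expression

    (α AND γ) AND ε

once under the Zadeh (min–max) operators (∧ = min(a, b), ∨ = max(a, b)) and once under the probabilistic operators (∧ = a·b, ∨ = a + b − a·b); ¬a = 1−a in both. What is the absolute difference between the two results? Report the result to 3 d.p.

Under Zadeh (min–max):
  α AND γ = min(a, b) on (0.82, 0.95) = 0.82
  (α AND γ) AND ε = min(a, b) on (0.82, 0.90) = 0.82
  → value = 0.8200
Under probabilistic:
  α AND γ = a·b on (0.8200, 0.9500) = 0.7790
  (α AND γ) AND ε = a·b on (0.7790, 0.9000) = 0.7011
  → value = 0.7011
|0.8200 − 0.7011| = 0.119

0.119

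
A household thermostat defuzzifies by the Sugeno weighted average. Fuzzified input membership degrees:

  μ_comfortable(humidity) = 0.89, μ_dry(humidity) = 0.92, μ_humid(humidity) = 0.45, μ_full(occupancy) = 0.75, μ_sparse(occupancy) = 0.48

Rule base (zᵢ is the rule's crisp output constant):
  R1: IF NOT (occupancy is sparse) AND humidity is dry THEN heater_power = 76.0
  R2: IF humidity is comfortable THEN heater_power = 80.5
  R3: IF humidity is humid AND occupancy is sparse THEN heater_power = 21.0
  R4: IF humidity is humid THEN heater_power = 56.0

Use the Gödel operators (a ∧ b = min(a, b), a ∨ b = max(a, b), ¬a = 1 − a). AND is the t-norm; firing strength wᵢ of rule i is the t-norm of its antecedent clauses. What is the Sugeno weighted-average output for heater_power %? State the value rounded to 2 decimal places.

63.12

R1 (z=76.0): ¬sparse=1−0.48=0.52, dry=0.92; AND[min(a, b)] → w = 0.52
R2 (z=80.5): comfortable=0.89 → w = 0.89
R3 (z=21.0): humid=0.45, sparse=0.48; AND[min(a, b)] → w = 0.45
R4 (z=56.0): humid=0.45 → w = 0.45
Weighted average = (0.52·76.0 + 0.89·80.5 + 0.45·21.0 + 0.45·56.0) / (0.52 + 0.89 + 0.45 + 0.45)
  = 145.8150 / 2.3100 = 63.12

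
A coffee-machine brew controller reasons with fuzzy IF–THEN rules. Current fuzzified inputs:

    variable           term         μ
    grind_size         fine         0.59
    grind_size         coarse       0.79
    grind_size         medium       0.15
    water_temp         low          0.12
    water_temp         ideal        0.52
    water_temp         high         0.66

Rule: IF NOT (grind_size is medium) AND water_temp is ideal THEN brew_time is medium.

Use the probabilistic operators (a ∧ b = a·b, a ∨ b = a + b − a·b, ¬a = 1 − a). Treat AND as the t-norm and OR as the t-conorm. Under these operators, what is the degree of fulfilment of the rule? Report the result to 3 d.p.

0.442

firing strength: ¬medium=1−0.15=0.85, ideal=0.52; AND[a·b] → w = 0.4420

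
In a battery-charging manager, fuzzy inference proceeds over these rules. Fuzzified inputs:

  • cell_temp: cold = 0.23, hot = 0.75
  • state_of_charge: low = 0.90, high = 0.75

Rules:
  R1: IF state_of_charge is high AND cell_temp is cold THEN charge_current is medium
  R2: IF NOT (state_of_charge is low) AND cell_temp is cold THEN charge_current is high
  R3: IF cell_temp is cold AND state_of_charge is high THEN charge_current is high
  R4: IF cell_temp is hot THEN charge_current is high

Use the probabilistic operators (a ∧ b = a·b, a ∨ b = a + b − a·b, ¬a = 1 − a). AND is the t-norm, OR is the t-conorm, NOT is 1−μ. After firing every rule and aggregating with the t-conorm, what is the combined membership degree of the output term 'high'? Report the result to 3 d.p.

0.798

R1: high=0.75, cold=0.23; AND[a·b] → w = 0.1725
R2: ¬low=1−0.90=0.10, cold=0.23; AND[a·b] → w = 0.0230
R3: cold=0.23, high=0.75; AND[a·b] → w = 0.1725
R4: hot=0.75 → w = 0.7500
Rules with consequent 'high': {R2, R3, R4} → strengths 0.0230, 0.1725, 0.7500
Aggregate via t-conorm [a + b − a·b]: 0.7979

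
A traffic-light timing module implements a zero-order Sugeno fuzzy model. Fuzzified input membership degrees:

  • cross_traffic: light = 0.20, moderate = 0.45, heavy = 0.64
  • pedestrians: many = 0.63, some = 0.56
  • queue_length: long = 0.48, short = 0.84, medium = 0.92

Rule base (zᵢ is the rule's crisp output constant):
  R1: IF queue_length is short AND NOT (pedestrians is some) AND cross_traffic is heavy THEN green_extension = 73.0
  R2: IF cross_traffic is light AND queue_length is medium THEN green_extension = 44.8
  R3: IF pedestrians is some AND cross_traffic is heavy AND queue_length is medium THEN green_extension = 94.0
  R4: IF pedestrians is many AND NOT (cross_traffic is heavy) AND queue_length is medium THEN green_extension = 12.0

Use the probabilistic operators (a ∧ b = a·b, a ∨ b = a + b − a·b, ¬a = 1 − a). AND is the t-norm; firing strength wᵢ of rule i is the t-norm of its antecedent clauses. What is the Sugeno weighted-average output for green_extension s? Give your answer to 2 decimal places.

61.54

R1 (z=73.0): short=0.84, ¬some=1−0.56=0.44, heavy=0.64; AND[a·b] → w = 0.2365
R2 (z=44.8): light=0.20, medium=0.92; AND[a·b] → w = 0.1840
R3 (z=94.0): some=0.56, heavy=0.64, medium=0.92; AND[a·b] → w = 0.3297
R4 (z=12.0): many=0.63, ¬heavy=1−0.64=0.36, medium=0.92; AND[a·b] → w = 0.2087
Weighted average = (0.2365·73.0 + 0.1840·44.8 + 0.3297·94.0 + 0.2087·12.0) / (0.2365 + 0.1840 + 0.3297 + 0.2087)
  = 59.0092 / 0.9589 = 61.54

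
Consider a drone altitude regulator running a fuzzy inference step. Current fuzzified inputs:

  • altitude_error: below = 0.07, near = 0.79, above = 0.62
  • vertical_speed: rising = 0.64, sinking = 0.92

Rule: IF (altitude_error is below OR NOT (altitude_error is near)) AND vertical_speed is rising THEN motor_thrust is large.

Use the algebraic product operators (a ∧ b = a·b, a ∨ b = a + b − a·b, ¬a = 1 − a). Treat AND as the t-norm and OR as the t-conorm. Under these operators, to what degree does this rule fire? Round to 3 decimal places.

0.170

firing strength: (below=0.07 OR ¬near=1−0.79=0.21) = 0.2653; AND[a·b] with rising=0.64 → w = 0.1698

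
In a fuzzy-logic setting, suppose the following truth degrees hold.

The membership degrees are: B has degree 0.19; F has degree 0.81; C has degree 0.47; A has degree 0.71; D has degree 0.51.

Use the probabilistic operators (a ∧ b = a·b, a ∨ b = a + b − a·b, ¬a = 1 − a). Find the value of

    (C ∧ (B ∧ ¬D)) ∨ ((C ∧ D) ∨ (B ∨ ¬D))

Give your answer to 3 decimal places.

¬D = 1 − 0.5100 = 0.4900
B ∧ ¬D = a·b on (0.1900, 0.4900) = 0.0931
C ∧ (B ∧ ¬D) = a·b on (0.4700, 0.0931) = 0.0438
C ∧ D = a·b on (0.4700, 0.5100) = 0.2397
¬D = 1 − 0.5100 = 0.4900
B ∨ ¬D = a + b − a·b on (0.1900, 0.4900) = 0.5869
(C ∧ D) ∨ (B ∨ ¬D) = a + b − a·b on (0.2397, 0.5869) = 0.6859
(C ∧ (B ∧ ¬D)) ∨ ((C ∧ D) ∨ (B ∨ ¬D)) = a + b − a·b on (0.0438, 0.6859) = 0.6997

0.700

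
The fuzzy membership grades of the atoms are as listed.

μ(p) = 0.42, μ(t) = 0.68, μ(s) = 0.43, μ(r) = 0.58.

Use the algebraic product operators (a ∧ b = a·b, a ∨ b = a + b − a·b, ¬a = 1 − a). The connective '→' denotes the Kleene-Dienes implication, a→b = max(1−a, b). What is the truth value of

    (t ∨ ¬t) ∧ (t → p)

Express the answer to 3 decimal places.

0.329

¬t = 1 − 0.6800 = 0.3200
t ∨ ¬t = a + b − a·b on (0.6800, 0.3200) = 0.7824
t → p  [Kleene-Dienes: max(1−a, b)] with a=0.6800, b=0.4200 → 0.4200
(t ∨ ¬t) ∧ (t → p) = a·b on (0.7824, 0.4200) = 0.3286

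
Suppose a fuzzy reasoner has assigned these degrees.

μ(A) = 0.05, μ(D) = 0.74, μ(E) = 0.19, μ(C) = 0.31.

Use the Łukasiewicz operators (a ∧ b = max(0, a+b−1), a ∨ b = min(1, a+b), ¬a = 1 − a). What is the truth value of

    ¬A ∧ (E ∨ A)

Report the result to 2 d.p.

0.19

¬A = 1 − 0.05 = 0.95
E ∨ A = min(1, a+b) on (0.19, 0.05) = 0.24
¬A ∧ (E ∨ A) = max(0, a+b−1) on (0.95, 0.24) = 0.19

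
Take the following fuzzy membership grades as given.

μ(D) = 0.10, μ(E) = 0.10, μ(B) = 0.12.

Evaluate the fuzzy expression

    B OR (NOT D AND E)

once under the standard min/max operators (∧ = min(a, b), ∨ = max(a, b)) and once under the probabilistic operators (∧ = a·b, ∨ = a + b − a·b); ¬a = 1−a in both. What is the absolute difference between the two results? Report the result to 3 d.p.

Under standard min/max:
  NOT D = 1 − 0.10 = 0.90
  NOT D AND E = min(a, b) on (0.90, 0.10) = 0.10
  B OR (NOT D AND E) = max(a, b) on (0.12, 0.10) = 0.12
  → value = 0.1200
Under probabilistic:
  NOT D = 1 − 0.1000 = 0.9000
  NOT D AND E = a·b on (0.9000, 0.1000) = 0.0900
  B OR (NOT D AND E) = a + b − a·b on (0.1200, 0.0900) = 0.1992
  → value = 0.1992
|0.1200 − 0.1992| = 0.079

0.079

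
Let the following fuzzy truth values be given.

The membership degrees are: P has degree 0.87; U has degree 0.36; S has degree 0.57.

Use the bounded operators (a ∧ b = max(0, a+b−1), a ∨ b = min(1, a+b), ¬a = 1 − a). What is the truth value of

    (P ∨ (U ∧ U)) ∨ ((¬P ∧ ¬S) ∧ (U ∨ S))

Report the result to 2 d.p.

0.87

U ∧ U = max(0, a+b−1) on (0.36, 0.36) = 0.00
P ∨ (U ∧ U) = min(1, a+b) on (0.87, 0.00) = 0.87
¬P = 1 − 0.87 = 0.13
¬S = 1 − 0.57 = 0.43
¬P ∧ ¬S = max(0, a+b−1) on (0.13, 0.43) = 0.00
U ∨ S = min(1, a+b) on (0.36, 0.57) = 0.93
(¬P ∧ ¬S) ∧ (U ∨ S) = max(0, a+b−1) on (0.00, 0.93) = 0.00
(P ∨ (U ∧ U)) ∨ ((¬P ∧ ¬S) ∧ (U ∨ S)) = min(1, a+b) on (0.87, 0.00) = 0.87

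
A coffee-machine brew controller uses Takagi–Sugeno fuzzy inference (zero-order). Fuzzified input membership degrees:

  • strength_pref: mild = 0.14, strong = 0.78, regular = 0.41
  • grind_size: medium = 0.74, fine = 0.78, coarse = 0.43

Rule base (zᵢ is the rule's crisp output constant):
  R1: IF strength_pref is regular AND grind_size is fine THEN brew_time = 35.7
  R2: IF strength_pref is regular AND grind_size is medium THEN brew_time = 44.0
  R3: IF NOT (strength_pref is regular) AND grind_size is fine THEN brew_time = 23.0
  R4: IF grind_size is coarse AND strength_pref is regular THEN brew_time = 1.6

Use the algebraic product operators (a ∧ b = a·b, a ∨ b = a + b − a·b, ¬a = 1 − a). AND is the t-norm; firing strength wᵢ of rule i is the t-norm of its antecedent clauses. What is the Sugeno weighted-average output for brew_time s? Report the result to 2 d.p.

28.29

R1 (z=35.7): regular=0.41, fine=0.78; AND[a·b] → w = 0.3198
R2 (z=44.0): regular=0.41, medium=0.74; AND[a·b] → w = 0.3034
R3 (z=23.0): ¬regular=1−0.41=0.59, fine=0.78; AND[a·b] → w = 0.4602
R4 (z=1.6): coarse=0.43, regular=0.41; AND[a·b] → w = 0.1763
Weighted average = (0.3198·35.7 + 0.3034·44.0 + 0.4602·23.0 + 0.1763·1.6) / (0.3198 + 0.3034 + 0.4602 + 0.1763)
  = 35.6331 / 1.2597 = 28.29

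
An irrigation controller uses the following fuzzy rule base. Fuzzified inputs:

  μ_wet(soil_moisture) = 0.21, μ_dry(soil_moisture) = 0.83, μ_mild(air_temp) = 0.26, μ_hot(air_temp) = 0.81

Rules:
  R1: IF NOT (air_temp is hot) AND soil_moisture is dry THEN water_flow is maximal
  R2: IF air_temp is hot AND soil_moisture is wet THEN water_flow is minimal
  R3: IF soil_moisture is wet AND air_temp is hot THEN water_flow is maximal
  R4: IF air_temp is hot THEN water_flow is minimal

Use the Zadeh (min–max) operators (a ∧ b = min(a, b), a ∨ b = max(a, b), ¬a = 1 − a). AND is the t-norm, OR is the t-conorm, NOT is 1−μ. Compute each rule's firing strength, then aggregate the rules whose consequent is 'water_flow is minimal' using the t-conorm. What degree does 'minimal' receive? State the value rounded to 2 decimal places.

R1: ¬hot=1−0.81=0.19, dry=0.83; AND[min(a, b)] → w = 0.19
R2: hot=0.81, wet=0.21; AND[min(a, b)] → w = 0.21
R3: wet=0.21, hot=0.81; AND[min(a, b)] → w = 0.21
R4: hot=0.81 → w = 0.81
Rules with consequent 'minimal': {R2, R4} → strengths 0.21, 0.81
Aggregate via t-conorm [max(a, b)]: 0.81

0.81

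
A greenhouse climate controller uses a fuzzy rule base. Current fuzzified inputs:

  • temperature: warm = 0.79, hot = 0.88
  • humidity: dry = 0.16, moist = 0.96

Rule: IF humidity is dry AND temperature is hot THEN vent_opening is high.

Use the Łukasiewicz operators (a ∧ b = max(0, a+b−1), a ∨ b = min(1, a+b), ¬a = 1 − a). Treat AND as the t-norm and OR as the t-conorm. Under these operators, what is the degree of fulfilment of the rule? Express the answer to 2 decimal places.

firing strength: dry=0.16, hot=0.88; AND[max(0, a+b−1)] → w = 0.04

0.04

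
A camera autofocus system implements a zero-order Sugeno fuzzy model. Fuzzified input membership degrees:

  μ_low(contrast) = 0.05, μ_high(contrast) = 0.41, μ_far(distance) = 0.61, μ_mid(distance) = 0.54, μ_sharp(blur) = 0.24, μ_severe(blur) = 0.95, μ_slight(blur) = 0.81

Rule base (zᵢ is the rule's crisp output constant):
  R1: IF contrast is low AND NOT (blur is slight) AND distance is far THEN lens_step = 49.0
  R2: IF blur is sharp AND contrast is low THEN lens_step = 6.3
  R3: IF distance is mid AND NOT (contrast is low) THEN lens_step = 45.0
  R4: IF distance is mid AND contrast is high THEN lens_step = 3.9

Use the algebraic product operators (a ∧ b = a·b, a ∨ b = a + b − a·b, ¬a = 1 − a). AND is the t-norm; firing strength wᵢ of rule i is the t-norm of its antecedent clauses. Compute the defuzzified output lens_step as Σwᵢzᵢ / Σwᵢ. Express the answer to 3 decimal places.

32.316

R1 (z=49.0): low=0.05, ¬slight=1−0.81=0.19, far=0.61; AND[a·b] → w = 0.0058
R2 (z=6.3): sharp=0.24, low=0.05; AND[a·b] → w = 0.0120
R3 (z=45.0): mid=0.54, ¬low=1−0.05=0.95; AND[a·b] → w = 0.5130
R4 (z=3.9): mid=0.54, high=0.41; AND[a·b] → w = 0.2214
Weighted average = (0.0058·49.0 + 0.0120·6.3 + 0.5130·45.0 + 0.2214·3.9) / (0.0058 + 0.0120 + 0.5130 + 0.2214)
  = 24.3080 / 0.7522 = 32.316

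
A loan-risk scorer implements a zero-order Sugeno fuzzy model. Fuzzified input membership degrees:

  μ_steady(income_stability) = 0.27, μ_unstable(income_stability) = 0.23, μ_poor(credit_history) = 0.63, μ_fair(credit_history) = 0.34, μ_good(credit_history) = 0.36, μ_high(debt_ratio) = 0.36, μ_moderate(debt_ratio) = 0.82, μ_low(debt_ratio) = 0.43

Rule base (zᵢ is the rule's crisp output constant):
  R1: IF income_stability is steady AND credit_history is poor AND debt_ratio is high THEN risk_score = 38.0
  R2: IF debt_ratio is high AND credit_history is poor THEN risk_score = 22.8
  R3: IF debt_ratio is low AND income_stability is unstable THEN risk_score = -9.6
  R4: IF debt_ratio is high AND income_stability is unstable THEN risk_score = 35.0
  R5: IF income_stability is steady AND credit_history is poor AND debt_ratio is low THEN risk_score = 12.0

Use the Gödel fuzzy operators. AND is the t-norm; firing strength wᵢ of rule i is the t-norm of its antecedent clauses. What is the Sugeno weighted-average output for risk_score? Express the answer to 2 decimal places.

20.26

R1 (z=38.0): steady=0.27, poor=0.63, high=0.36; AND[min(a, b)] → w = 0.27
R2 (z=22.8): high=0.36, poor=0.63; AND[min(a, b)] → w = 0.36
R3 (z=-9.6): low=0.43, unstable=0.23; AND[min(a, b)] → w = 0.23
R4 (z=35.0): high=0.36, unstable=0.23; AND[min(a, b)] → w = 0.23
R5 (z=12.0): steady=0.27, poor=0.63, low=0.43; AND[min(a, b)] → w = 0.27
Weighted average = (0.27·38.0 + 0.36·22.8 + 0.23·-9.6 + 0.23·35.0 + 0.27·12.0) / (0.27 + 0.36 + 0.23 + 0.23 + 0.27)
  = 27.5500 / 1.3600 = 20.26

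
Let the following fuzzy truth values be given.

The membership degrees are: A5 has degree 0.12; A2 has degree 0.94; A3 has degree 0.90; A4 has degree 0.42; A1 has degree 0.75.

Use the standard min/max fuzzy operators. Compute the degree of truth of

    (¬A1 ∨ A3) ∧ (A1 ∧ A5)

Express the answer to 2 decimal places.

¬A1 = 1 − 0.75 = 0.25
¬A1 ∨ A3 = max(a, b) on (0.25, 0.90) = 0.90
A1 ∧ A5 = min(a, b) on (0.75, 0.12) = 0.12
(¬A1 ∨ A3) ∧ (A1 ∧ A5) = min(a, b) on (0.90, 0.12) = 0.12

0.12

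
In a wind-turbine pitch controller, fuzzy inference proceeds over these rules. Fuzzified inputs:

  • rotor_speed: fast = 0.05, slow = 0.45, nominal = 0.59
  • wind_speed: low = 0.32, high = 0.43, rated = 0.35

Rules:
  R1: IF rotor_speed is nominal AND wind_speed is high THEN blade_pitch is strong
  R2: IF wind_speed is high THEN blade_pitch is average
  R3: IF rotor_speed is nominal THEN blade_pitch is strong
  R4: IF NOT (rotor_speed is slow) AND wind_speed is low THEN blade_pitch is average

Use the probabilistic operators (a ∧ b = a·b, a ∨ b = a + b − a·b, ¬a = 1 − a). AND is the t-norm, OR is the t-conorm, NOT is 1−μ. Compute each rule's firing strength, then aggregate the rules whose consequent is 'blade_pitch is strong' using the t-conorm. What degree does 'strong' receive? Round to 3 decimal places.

0.694

R1: nominal=0.59, high=0.43; AND[a·b] → w = 0.2537
R2: high=0.43 → w = 0.4300
R3: nominal=0.59 → w = 0.5900
R4: ¬slow=1−0.45=0.55, low=0.32; AND[a·b] → w = 0.1760
Rules with consequent 'strong': {R1, R3} → strengths 0.2537, 0.5900
Aggregate via t-conorm [a + b − a·b]: 0.6940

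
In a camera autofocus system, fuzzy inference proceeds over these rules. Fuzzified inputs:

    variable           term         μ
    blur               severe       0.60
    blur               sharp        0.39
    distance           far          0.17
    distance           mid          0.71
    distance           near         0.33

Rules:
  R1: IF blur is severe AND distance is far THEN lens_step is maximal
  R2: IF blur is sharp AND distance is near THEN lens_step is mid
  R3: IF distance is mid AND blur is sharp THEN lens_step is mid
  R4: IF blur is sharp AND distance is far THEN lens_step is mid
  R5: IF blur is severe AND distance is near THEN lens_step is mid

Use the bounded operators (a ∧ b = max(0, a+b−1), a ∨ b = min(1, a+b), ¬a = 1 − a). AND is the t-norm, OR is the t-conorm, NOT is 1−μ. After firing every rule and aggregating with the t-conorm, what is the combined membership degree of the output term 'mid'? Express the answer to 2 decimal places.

0.10

R1: severe=0.60, far=0.17; AND[max(0, a+b−1)] → w = 0.00
R2: sharp=0.39, near=0.33; AND[max(0, a+b−1)] → w = 0.00
R3: mid=0.71, sharp=0.39; AND[max(0, a+b−1)] → w = 0.10
R4: sharp=0.39, far=0.17; AND[max(0, a+b−1)] → w = 0.00
R5: severe=0.60, near=0.33; AND[max(0, a+b−1)] → w = 0.00
Rules with consequent 'mid': {R2, R3, R4, R5} → strengths 0.00, 0.10, 0.00, 0.00
Aggregate via t-conorm [min(1, a+b)]: 0.10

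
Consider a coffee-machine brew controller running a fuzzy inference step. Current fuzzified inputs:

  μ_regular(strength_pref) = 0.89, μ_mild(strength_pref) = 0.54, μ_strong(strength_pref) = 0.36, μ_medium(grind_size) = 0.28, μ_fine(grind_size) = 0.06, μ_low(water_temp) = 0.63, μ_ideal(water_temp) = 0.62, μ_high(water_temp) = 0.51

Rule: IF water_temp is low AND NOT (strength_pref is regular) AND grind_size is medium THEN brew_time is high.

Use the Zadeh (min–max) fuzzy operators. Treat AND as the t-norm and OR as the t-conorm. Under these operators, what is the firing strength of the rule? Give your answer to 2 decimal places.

firing strength: low=0.63, ¬regular=1−0.89=0.11, medium=0.28; AND[min(a, b)] → w = 0.11

0.11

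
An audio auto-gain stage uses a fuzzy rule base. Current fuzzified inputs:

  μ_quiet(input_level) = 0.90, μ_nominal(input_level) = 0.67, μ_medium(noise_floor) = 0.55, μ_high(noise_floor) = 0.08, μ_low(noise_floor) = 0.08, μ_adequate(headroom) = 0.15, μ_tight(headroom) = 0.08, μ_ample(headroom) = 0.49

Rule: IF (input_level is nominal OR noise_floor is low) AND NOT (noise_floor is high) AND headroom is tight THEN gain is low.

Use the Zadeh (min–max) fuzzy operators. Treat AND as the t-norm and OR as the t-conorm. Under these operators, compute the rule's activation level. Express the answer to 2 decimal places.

0.08

firing strength: (nominal=0.67 OR low=0.08) = 0.67; AND[min(a, b)] with ¬high=1−0.08=0.92, tight=0.08 → w = 0.08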